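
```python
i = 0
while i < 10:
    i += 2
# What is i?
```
Trace:
  i=0
  i=2
  i=4
  i=6
  i=8
  i=10

Final answer: 10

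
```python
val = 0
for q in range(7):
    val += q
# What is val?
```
Trace:
  val=0
  val=0, q=0
  val=1, q=1
  val=3, q=2
  val=6, q=3
  val=10, q=4
  val=15, q=5
  val=21, q=6

Final answer: 21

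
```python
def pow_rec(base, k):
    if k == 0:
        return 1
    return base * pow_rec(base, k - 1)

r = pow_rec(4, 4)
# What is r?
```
Call trace:
pow_rec(base=4, k=4)
  pow_rec(base=4, k=3)
    pow_rec(base=4, k=2)
      pow_rec(base=4, k=1)
        pow_rec(base=4, k=0)
        -> return 1
      -> return 4
    -> return 16
  -> return 64
-> return 256

Final answer: 256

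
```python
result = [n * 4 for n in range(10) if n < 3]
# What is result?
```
Trace:
  n=0
  n=1
  n=2
  n=3
  n=4
  n=5
  n=6
  n=7
  n=8
  n=9
  result=[0, 4, 8]

Final answer: [0, 4, 8]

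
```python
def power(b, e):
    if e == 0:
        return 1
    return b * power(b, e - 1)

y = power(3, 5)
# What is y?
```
Call trace:
power(b=3, e=5)
  power(b=3, e=4)
    power(b=3, e=3)
      power(b=3, e=2)
        power(b=3, e=1)
          power(b=3, e=0)
          -> return 1
        -> return 3
      -> return 9
    -> return 27
  -> return 81
-> return 243

Final answer: 243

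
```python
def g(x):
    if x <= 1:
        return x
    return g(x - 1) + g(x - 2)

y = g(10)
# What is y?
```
Call trace (a repeated sub-call is expanded the first time; later identical calls just restate its return value):
g(x=10)
  g(x=9)
    g(x=8)
      g(x=7)
        g(x=6)
          g(x=5)
            g(x=4)
              g(x=3)
                g(x=2)
                  g(x=1)
                  -> return 1
                  g(x=0)
                  -> return 0
                -> return 1
                g(x=1)
                -> return 1
              -> return 2
              g(x=2) -> return 1  (same call as traced above)
            -> return 3
            g(x=3) -> return 2  (same call as traced above)
          -> return 5
          g(x=4) -> return 3  (same call as traced above)
        -> return 8
        g(x=5) -> return 5  (same call as traced above)
      -> return 13
      g(x=6) -> return 8  (same call as traced above)
    -> return 21
    g(x=7) -> return 13  (same call as traced above)
  -> return 34
  g(x=8) -> return 21  (same call as traced above)
-> return 55

Final answer: 55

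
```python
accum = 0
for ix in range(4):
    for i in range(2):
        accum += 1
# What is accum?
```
Trace:
  accum=0
  accum=1, ix=0, i=0
  accum=2, ix=0, i=1
  accum=3, ix=1, i=0
  accum=4, ix=1, i=1
  accum=5, ix=2, i=0
  accum=6, ix=2, i=1
  accum=7, ix=3, i=0
  accum=8, ix=3, i=1

Final answer: 8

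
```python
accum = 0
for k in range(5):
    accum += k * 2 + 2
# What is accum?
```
Trace:
  accum=0
  accum=2, k=0
  accum=6, k=1
  accum=12, k=2
  accum=20, k=3
  accum=30, k=4

Final answer: 30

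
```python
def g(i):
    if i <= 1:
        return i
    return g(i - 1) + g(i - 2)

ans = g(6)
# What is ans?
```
Call trace (a repeated sub-call is expanded the first time; later identical calls just restate its return value):
g(i=6)
  g(i=5)
    g(i=4)
      g(i=3)
        g(i=2)
          g(i=1)
          -> return 1
          g(i=0)
          -> return 0
        -> return 1
        g(i=1)
        -> return 1
      -> return 2
      g(i=2) -> return 1  (same call as traced above)
    -> return 3
    g(i=3) -> return 2  (same call as traced above)
  -> return 5
  g(i=4) -> return 3  (same call as traced above)
-> return 8

Final answer: 8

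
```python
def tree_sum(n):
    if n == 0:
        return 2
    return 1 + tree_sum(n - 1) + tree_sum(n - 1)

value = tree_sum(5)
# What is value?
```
Call trace (a repeated sub-call is expanded the first time; later identical calls just restate its return value):
tree_sum(n=5)
  tree_sum(n=4)
    tree_sum(n=3)
      tree_sum(n=2)
        tree_sum(n=1)
          tree_sum(n=0)
          -> return 2
          tree_sum(n=0)
          -> return 2
        -> return 5
        tree_sum(n=1) -> return 5  (same call as traced above)
      -> return 11
      tree_sum(n=2) -> return 11  (same call as traced above)
    -> return 23
    tree_sum(n=3) -> return 23  (same call as traced above)
  -> return 47
  tree_sum(n=4) -> return 47  (same call as traced above)
-> return 95

Final answer: 95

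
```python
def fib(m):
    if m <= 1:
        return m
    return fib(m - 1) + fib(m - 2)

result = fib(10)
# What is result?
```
Call trace (a repeated sub-call is expanded the first time; later identical calls just restate its return value):
fib(m=10)
  fib(m=9)
    fib(m=8)
      fib(m=7)
        fib(m=6)
          fib(m=5)
            fib(m=4)
              fib(m=3)
                fib(m=2)
                  fib(m=1)
                  -> return 1
                  fib(m=0)
                  -> return 0
                -> return 1
                fib(m=1)
                -> return 1
              -> return 2
              fib(m=2) -> return 1  (same call as traced above)
            -> return 3
            fib(m=3) -> return 2  (same call as traced above)
          -> return 5
          fib(m=4) -> return 3  (same call as traced above)
        -> return 8
        fib(m=5) -> return 5  (same call as traced above)
      -> return 13
      fib(m=6) -> return 8  (same call as traced above)
    -> return 21
    fib(m=7) -> return 13  (same call as traced above)
  -> return 34
  fib(m=8) -> return 21  (same call as traced above)
-> return 55

Final answer: 55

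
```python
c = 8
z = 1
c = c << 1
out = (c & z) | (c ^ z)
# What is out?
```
Trace:
  c=8
  c=8, z=1
  c=16, z=1
  c=16, z=1, out=17

Final answer: 17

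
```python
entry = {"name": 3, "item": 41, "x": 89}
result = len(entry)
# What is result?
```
Trace:
  entry={'name': 3, 'item': 41, 'x': 89}
  entry={'name': 3, 'item': 41, 'x': 89}, result=3

Final answer: 3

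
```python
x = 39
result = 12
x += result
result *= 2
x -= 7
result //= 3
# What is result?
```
Trace:
  x=39
  x=39, result=12
  x=51, result=12
  x=51, result=24
  x=44, result=24
  x=44, result=8

Final answer: 8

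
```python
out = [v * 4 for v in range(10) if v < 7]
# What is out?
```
Trace:
  v=0
  v=1
  v=2
  v=3
  v=4
  v=5
  v=6
  v=7
  v=8
  v=9
  out=[0, 4, 8, 12, 16, 20, 24]

Final answer: [0, 4, 8, 12, 16, 20, 24]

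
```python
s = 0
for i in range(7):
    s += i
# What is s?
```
Trace:
  s=0
  s=0, i=0
  s=1, i=1
  s=3, i=2
  s=6, i=3
  s=10, i=4
  s=15, i=5
  s=21, i=6

Final answer: 21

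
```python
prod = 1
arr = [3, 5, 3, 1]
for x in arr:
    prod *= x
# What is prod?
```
Trace:
  prod=1
  prod=3, x=3
  prod=15, x=5
  prod=45, x=3
  prod=45, x=1

Final answer: 45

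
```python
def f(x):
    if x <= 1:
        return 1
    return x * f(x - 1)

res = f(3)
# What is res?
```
Call trace:
f(x=3)
  f(x=2)
    f(x=1)
    -> return 1
  -> return 2
-> return 6

Final answer: 6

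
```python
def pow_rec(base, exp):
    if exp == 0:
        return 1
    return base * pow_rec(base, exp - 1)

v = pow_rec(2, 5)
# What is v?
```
Call trace:
pow_rec(base=2, exp=5)
  pow_rec(base=2, exp=4)
    pow_rec(base=2, exp=3)
      pow_rec(base=2, exp=2)
        pow_rec(base=2, exp=1)
          pow_rec(base=2, exp=0)
          -> return 1
        -> return 2
      -> return 4
    -> return 8
  -> return 16
-> return 32

Final answer: 32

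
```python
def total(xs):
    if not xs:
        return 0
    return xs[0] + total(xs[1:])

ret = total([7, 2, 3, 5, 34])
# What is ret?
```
Call trace:
total(xs=[7, 2, 3, 5, 34])
  total(xs=[2, 3, 5, 34])
    total(xs=[3, 5, 34])
      total(xs=[5, 34])
        total(xs=[34])
          total(xs=[])
          -> return 0
        -> return 34
      -> return 39
    -> return 42
  -> return 44
-> return 51

Final answer: 51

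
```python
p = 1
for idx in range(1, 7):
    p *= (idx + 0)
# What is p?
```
Trace:
  p=1
  p=1, idx=1
  p=2, idx=2
  p=6, idx=3
  p=24, idx=4
  p=120, idx=5
  p=720, idx=6

Final answer: 720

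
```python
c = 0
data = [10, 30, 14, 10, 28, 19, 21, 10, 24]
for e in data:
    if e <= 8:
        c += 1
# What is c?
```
Trace:
  c=0
  c=0, e=10
  c=0, e=30
  c=0, e=14
  c=0, e=10
  c=0, e=28
  c=0, e=19
  c=0, e=21
  c=0, e=10
  c=0, e=24

Final answer: 0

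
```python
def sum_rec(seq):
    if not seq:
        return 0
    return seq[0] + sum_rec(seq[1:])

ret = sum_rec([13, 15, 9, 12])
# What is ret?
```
Call trace:
sum_rec(seq=[13, 15, 9, 12])
  sum_rec(seq=[15, 9, 12])
    sum_rec(seq=[9, 12])
      sum_rec(seq=[12])
        sum_rec(seq=[])
        -> return 0
      -> return 12
    -> return 21
  -> return 36
-> return 49

Final answer: 49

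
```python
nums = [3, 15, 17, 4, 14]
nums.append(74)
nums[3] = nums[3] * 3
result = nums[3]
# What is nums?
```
Trace:
  nums=[3, 15, 17, 4, 14]
  nums=[3, 15, 17, 4, 14, 74]
  nums=[3, 15, 17, 12, 14, 74]
  nums=[3, 15, 17, 12, 14, 74], result=12

Final answer: [3, 15, 17, 12, 14, 74]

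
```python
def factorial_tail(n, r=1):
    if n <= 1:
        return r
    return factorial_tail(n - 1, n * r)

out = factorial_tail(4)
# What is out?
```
Call trace:
factorial_tail(n=4, r=1)
  factorial_tail(n=3, r=4)
    factorial_tail(n=2, r=12)
      factorial_tail(n=1, r=24)
      -> return 24
    -> return 24
  -> return 24
-> return 24

Final answer: 24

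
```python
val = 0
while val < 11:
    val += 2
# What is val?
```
Trace:
  val=0
  val=2
  val=4
  val=6
  val=8
  val=10
  val=12

Final answer: 12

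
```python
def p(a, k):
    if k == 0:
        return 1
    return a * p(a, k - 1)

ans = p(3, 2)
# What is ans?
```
Call trace:
p(a=3, k=2)
  p(a=3, k=1)
    p(a=3, k=0)
    -> return 1
  -> return 3
-> return 9

Final answer: 9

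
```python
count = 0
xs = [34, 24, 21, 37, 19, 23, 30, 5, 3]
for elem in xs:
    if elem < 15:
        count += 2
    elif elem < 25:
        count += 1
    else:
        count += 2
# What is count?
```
Trace:
  count=0
  count=2, elem=34
  count=3, elem=24
  count=4, elem=21
  count=6, elem=37
  count=7, elem=19
  count=8, elem=23
  count=10, elem=30
  count=12, elem=5
  count=14, elem=3

Final answer: 14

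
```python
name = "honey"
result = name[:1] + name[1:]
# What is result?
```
Trace:
  name='honey'
  name='honey', result='honey'

Final answer: 'honey'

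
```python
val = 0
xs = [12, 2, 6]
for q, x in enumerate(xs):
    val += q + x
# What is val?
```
Trace:
  val=0
  val=12, q=0, x=12
  val=15, q=1, x=2
  val=23, q=2, x=6

Final answer: 23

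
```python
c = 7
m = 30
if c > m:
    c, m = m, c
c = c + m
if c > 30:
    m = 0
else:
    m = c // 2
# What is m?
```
Trace:
  c=7
  c=7, m=30
  c=7, m=30
  c=37, m=30
  c=37, m=0

Final answer: 0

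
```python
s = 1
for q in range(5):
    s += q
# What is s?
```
Trace:
  s=1
  s=1, q=0
  s=2, q=1
  s=4, q=2
  s=7, q=3
  s=11, q=4

Final answer: 11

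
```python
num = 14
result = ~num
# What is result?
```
Trace:
  num=14
  num=14, result=-15

Final answer: -15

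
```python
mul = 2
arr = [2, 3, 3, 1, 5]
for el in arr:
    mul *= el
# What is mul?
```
Trace:
  mul=2
  mul=4, el=2
  mul=12, el=3
  mul=36, el=3
  mul=36, el=1
  mul=180, el=5

Final answer: 180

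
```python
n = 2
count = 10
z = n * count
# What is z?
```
Trace:
  n=2
  n=2, count=10
  n=2, count=10, z=20

Final answer: 20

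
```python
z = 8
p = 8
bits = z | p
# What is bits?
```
Trace:
  z=8
  z=8, p=8
  z=8, p=8, bits=8

Final answer: 8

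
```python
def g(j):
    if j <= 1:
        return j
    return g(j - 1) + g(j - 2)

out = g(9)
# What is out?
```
Call trace (a repeated sub-call is expanded the first time; later identical calls just restate its return value):
g(j=9)
  g(j=8)
    g(j=7)
      g(j=6)
        g(j=5)
          g(j=4)
            g(j=3)
              g(j=2)
                g(j=1)
                -> return 1
                g(j=0)
                -> return 0
              -> return 1
              g(j=1)
              -> return 1
            -> return 2
            g(j=2) -> return 1  (same call as traced above)
          -> return 3
          g(j=3) -> return 2  (same call as traced above)
        -> return 5
        g(j=4) -> return 3  (same call as traced above)
      -> return 8
      g(j=5) -> return 5  (same call as traced above)
    -> return 13
    g(j=6) -> return 8  (same call as traced above)
  -> return 21
  g(j=7) -> return 13  (same call as traced above)
-> return 34

Final answer: 34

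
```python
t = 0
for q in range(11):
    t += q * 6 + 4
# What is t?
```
Trace:
  t=0
  t=4, q=0
  t=14, q=1
  t=30, q=2
  t=52, q=3
  t=80, q=4
  t=114, q=5
  t=154, q=6
  t=200, q=7
  t=252, q=8
  t=310, q=9
  t=374, q=10

Final answer: 374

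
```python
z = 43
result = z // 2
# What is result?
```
Trace:
  z=43
  z=43, result=21

Final answer: 21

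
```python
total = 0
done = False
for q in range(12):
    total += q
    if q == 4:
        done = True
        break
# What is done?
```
Trace:
  total=0
  total=0, done=False
  total=0, done=False, q=0
  total=1, done=False, q=1
  total=3, done=False, q=2
  total=6, done=False, q=3
  total=10, done=True, q=4

Final answer: True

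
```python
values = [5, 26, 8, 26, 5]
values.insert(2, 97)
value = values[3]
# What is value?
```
Trace:
  values=[5, 26, 8, 26, 5]
  values=[5, 26, 97, 8, 26, 5]
  values=[5, 26, 97, 8, 26, 5], value=8

Final answer: 8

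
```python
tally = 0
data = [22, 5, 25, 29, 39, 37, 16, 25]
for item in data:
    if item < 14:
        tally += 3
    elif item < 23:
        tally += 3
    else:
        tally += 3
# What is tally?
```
Trace:
  tally=0
  tally=3, item=22
  tally=6, item=5
  tally=9, item=25
  tally=12, item=29
  tally=15, item=39
  tally=18, item=37
  tally=21, item=16
  tally=24, item=25

Final answer: 24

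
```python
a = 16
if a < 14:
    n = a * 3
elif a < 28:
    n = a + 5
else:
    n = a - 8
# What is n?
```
Trace:
  a=16
  a=16, n=21

Final answer: 21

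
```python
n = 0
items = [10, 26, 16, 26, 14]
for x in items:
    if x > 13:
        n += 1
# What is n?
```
Trace:
  n=0
  n=0, x=10
  n=1, x=26
  n=2, x=16
  n=3, x=26
  n=4, x=14

Final answer: 4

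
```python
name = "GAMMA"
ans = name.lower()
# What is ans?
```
Trace:
  name='GAMMA'
  name='GAMMA', ans='gamma'

Final answer: 'gamma'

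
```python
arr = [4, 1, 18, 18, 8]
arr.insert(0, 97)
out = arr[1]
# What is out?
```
Trace:
  arr=[4, 1, 18, 18, 8]
  arr=[97, 4, 1, 18, 18, 8]
  arr=[97, 4, 1, 18, 18, 8], out=4

Final answer: 4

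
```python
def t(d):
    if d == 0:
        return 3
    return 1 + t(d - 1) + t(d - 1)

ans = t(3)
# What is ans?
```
Call trace (a repeated sub-call is expanded the first time; later identical calls just restate its return value):
t(d=3)
  t(d=2)
    t(d=1)
      t(d=0)
      -> return 3
      t(d=0)
      -> return 3
    -> return 7
    t(d=1) -> return 7  (same call as traced above)
  -> return 15
  t(d=2) -> return 15  (same call as traced above)
-> return 31

Final answer: 31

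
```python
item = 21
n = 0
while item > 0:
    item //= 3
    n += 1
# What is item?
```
Trace:
  item=21
  item=21, n=0
  item=7, n=1
  item=2, n=2
  item=0, n=3

Final answer: 0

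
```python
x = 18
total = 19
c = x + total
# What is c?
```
Trace:
  x=18
  x=18, total=19
  x=18, total=19, c=37

Final answer: 37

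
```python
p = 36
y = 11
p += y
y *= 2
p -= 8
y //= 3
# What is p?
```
Trace:
  p=36
  p=36, y=11
  p=47, y=11
  p=47, y=22
  p=39, y=22
  p=39, y=7

Final answer: 39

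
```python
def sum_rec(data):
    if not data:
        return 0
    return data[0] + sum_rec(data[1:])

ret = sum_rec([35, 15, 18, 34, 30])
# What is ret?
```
Call trace:
sum_rec(data=[35, 15, 18, 34, 30])
  sum_rec(data=[15, 18, 34, 30])
    sum_rec(data=[18, 34, 30])
      sum_rec(data=[34, 30])
        sum_rec(data=[30])
          sum_rec(data=[])
          -> return 0
        -> return 30
      -> return 64
    -> return 82
  -> return 97
-> return 132

Final answer: 132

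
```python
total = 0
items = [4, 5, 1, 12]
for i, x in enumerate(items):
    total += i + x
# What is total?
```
Trace:
  total=0
  total=4, i=0, x=4
  total=10, i=1, x=5
  total=13, i=2, x=1
  total=28, i=3, x=12

Final answer: 28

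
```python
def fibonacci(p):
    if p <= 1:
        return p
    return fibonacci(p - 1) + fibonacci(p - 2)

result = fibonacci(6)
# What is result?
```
Call trace (a repeated sub-call is expanded the first time; later identical calls just restate its return value):
fibonacci(p=6)
  fibonacci(p=5)
    fibonacci(p=4)
      fibonacci(p=3)
        fibonacci(p=2)
          fibonacci(p=1)
          -> return 1
          fibonacci(p=0)
          -> return 0
        -> return 1
        fibonacci(p=1)
        -> return 1
      -> return 2
      fibonacci(p=2) -> return 1  (same call as traced above)
    -> return 3
    fibonacci(p=3) -> return 2  (same call as traced above)
  -> return 5
  fibonacci(p=4) -> return 3  (same call as traced above)
-> return 8

Final answer: 8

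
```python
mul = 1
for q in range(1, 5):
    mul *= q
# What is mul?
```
Trace:
  mul=1
  mul=1, q=1
  mul=2, q=2
  mul=6, q=3
  mul=24, q=4

Final answer: 24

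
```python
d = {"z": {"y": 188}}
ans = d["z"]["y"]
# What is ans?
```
Trace:
  d={'z': {'y': 188}}
  d={'z': {'y': 188}}, ans=188

Final answer: 188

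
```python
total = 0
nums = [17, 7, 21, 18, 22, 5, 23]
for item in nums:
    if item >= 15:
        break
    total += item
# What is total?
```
Trace:
  total=0
  total=0, item=17

Final answer: 0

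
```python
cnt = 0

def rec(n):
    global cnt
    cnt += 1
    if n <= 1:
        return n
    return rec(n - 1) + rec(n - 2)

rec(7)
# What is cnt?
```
Call trace (a repeated sub-call is expanded the first time; later identical calls just restate its return value):
rec(n=7)
  rec(n=6)
    rec(n=5)
      rec(n=4)
        rec(n=3)
          rec(n=2)
            rec(n=1)
            -> return 1
            rec(n=0)
            -> return 0
          -> return 1
          rec(n=1)
          -> return 1
        -> return 2
        rec(n=2) -> return 1  (same call as traced above)
      -> return 3
      rec(n=3) -> return 2  (same call as traced above)
    -> return 5
    rec(n=4) -> return 3  (same call as traced above)
  -> return 8
  rec(n=5) -> return 5  (same call as traced above)
-> return 13

cnt is incremented once per call, so count the calls in each subtree. Let C(n) = number of calls made by rec(n).
C(0) = C(1) = 1 (base case, no recursion); C(n) = 1 + C(n - 1) + C(n - 2) otherwise.
C(2) = 1 + C(1) + C(0) = 1 + 1 + 1 = 3
C(3) = 1 + C(2) + C(1) = 1 + 3 + 1 = 5
C(4) = 1 + C(3) + C(2) = 1 + 5 + 3 = 9
C(5) = 1 + C(4) + C(3) = 1 + 9 + 5 = 15
C(6) = 1 + C(5) + C(4) = 1 + 15 + 9 = 25
C(7) = 1 + C(6) + C(5) = 1 + 25 + 15 = 41
cnt = C(7) = 41

Final answer: 41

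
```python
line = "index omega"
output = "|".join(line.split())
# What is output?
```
Trace:
  line='index omega'
  line='index omega', output='index|omega'

Final answer: 'index|omega'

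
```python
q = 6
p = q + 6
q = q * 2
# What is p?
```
Trace:
  q=6
  q=6, p=12
  q=12, p=12

Final answer: 12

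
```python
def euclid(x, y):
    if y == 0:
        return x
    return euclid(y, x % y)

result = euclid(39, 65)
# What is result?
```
Call trace:
euclid(x=39, y=65)
  euclid(x=65, y=39)
    euclid(x=39, y=26)
      euclid(x=26, y=13)
        euclid(x=13, y=0)
        -> return 13
      -> return 13
    -> return 13
  -> return 13
-> return 13

Final answer: 13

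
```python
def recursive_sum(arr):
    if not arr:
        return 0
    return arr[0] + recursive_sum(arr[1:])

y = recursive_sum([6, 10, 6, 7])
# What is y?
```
Call trace:
recursive_sum(arr=[6, 10, 6, 7])
  recursive_sum(arr=[10, 6, 7])
    recursive_sum(arr=[6, 7])
      recursive_sum(arr=[7])
        recursive_sum(arr=[])
        -> return 0
      -> return 7
    -> return 13
  -> return 23
-> return 29

Final answer: 29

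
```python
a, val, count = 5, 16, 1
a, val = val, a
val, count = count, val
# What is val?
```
Trace:
  a=5, val=16, count=1
  a=16, val=5, count=1
  a=16, val=1, count=5

Final answer: 1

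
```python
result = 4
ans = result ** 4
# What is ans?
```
Trace:
  result=4
  result=4, ans=256

Final answer: 256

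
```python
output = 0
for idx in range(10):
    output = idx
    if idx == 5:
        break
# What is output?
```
Trace:
  output=0
  output=0, idx=0
  output=1, idx=1
  output=2, idx=2
  output=3, idx=3
  output=4, idx=4
  output=5, idx=5

Final answer: 5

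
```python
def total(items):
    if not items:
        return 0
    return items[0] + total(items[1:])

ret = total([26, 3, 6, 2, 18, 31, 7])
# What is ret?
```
Call trace:
total(items=[26, 3, 6, 2, 18, 31, 7])
  total(items=[3, 6, 2, 18, 31, 7])
    total(items=[6, 2, 18, 31, 7])
      total(items=[2, 18, 31, 7])
        total(items=[18, 31, 7])
          total(items=[31, 7])
            total(items=[7])
              total(items=[])
              -> return 0
            -> return 7
          -> return 38
        -> return 56
      -> return 58
    -> return 64
  -> return 67
-> return 93

Final answer: 93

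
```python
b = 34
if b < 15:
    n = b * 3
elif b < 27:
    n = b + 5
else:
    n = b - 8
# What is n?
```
Trace:
  b=34
  b=34, n=26

Final answer: 26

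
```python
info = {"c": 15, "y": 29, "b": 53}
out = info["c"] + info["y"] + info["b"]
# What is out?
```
Trace:
  info={'c': 15, 'y': 29, 'b': 53}
  info={'c': 15, 'y': 29, 'b': 53}, out=97

Final answer: 97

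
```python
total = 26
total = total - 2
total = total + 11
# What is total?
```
Trace:
  total=26
  total=24
  total=35

Final answer: 35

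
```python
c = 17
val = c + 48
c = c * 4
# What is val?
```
Trace:
  c=17
  c=17, val=65
  c=68, val=65

Final answer: 65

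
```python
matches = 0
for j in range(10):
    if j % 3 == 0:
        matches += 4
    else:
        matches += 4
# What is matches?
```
Trace:
  matches=0
  matches=4, j=0
  matches=8, j=1
  matches=12, j=2
  matches=16, j=3
  matches=20, j=4
  matches=24, j=5
  matches=28, j=6
  matches=32, j=7
  matches=36, j=8
  matches=40, j=9

Final answer: 40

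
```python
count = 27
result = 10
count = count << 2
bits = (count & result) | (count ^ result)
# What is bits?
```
Trace:
  count=27
  count=27, result=10
  count=108, result=10
  count=108, result=10, bits=110

Final answer: 110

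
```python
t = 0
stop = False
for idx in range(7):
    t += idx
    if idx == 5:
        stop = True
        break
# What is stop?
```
Trace:
  t=0
  t=0, stop=False
  t=0, stop=False, idx=0
  t=1, stop=False, idx=1
  t=3, stop=False, idx=2
  t=6, stop=False, idx=3
  t=10, stop=False, idx=4
  t=15, stop=True, idx=5

Final answer: True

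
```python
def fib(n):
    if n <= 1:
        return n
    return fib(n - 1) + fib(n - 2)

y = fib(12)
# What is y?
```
Call trace (a repeated sub-call is expanded the first time; later identical calls just restate its return value):
fib(n=12)
  fib(n=11)
    fib(n=10)
      fib(n=9)
        fib(n=8)
          fib(n=7)
            fib(n=6)
              fib(n=5)
                fib(n=4)
                  fib(n=3)
                    fib(n=2)
                      fib(n=1)
                      -> return 1
                      fib(n=0)
                      -> return 0
                    -> return 1
                    fib(n=1)
                    -> return 1
                  -> return 2
                  fib(n=2) -> return 1  (same call as traced above)
                -> return 3
                fib(n=3) -> return 2  (same call as traced above)
              -> return 5
              fib(n=4) -> return 3  (same call as traced above)
            -> return 8
            fib(n=5) -> return 5  (same call as traced above)
          -> return 13
          fib(n=6) -> return 8  (same call as traced above)
        -> return 21
        fib(n=7) -> return 13  (same call as traced above)
      -> return 34
      fib(n=8) -> return 21  (same call as traced above)
    -> return 55
    fib(n=9) -> return 34  (same call as traced above)
  -> return 89
  fib(n=10) -> return 55  (same call as traced above)
-> return 144

Final answer: 144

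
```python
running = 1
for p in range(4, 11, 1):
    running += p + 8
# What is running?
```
Trace:
  running=1
  running=13, p=4
  running=26, p=5
  running=40, p=6
  running=55, p=7
  running=71, p=8
  running=88, p=9
  running=106, p=10

Final answer: 106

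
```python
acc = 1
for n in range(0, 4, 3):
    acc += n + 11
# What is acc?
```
Trace:
  acc=1
  acc=12, n=0
  acc=26, n=3

Final answer: 26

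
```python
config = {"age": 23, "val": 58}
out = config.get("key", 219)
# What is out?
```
Trace:
  config={'age': 23, 'val': 58}
  config={'age': 23, 'val': 58}, out=219

Final answer: 219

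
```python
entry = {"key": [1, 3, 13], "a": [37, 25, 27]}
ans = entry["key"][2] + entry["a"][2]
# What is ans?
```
Trace:
  entry={'key': [1, 3, 13], 'a': [37, 25, 27]}
  entry={'key': [1, 3, 13], 'a': [37, 25, 27]}, ans=40

Final answer: 40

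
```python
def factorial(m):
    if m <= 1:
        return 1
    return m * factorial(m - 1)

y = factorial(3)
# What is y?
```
Call trace:
factorial(m=3)
  factorial(m=2)
    factorial(m=1)
    -> return 1
  -> return 2
-> return 6

Final answer: 6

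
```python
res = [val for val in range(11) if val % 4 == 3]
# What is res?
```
Trace:
  val=0
  val=1
  val=2
  val=3
  val=4
  val=5
  val=6
  val=7
  val=8
  val=9
  val=10
  res=[3, 7]

Final answer: [3, 7]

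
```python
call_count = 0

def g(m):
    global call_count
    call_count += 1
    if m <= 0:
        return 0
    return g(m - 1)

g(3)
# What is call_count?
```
Call trace:
g(m=3)
  g(m=2)
    g(m=1)
      g(m=0)
      -> return 0
    -> return 0
  -> return 0
-> return 0

call_count is incremented once per call. g is entered once for each m = 3, 2, 1, 0 (the m <= 0 call returns without recursing), i.e. 3 + 1 calls.
call_count = 4

Final answer: 4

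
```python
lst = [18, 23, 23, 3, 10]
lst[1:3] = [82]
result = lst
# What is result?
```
Trace:
  lst=[18, 23, 23, 3, 10]
  lst=[18, 82, 3, 10]
  lst=[18, 82, 3, 10], result=[18, 82, 3, 10]

Final answer: [18, 82, 3, 10]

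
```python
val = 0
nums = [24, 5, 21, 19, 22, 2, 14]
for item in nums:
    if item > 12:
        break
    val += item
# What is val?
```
Trace:
  val=0
  val=0, item=24

Final answer: 0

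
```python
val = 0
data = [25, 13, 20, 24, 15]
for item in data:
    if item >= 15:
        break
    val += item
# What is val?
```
Trace:
  val=0
  val=0, item=25

Final answer: 0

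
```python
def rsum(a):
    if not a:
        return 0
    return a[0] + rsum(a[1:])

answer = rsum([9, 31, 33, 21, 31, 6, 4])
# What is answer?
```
Call trace:
rsum(a=[9, 31, 33, 21, 31, 6, 4])
  rsum(a=[31, 33, 21, 31, 6, 4])
    rsum(a=[33, 21, 31, 6, 4])
      rsum(a=[21, 31, 6, 4])
        rsum(a=[31, 6, 4])
          rsum(a=[6, 4])
            rsum(a=[4])
              rsum(a=[])
              -> return 0
            -> return 4
          -> return 10
        -> return 41
      -> return 62
    -> return 95
  -> return 126
-> return 135

Final answer: 135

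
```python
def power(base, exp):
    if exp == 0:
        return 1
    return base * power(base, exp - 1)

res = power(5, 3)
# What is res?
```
Call trace:
power(base=5, exp=3)
  power(base=5, exp=2)
    power(base=5, exp=1)
      power(base=5, exp=0)
      -> return 1
    -> return 5
  -> return 25
-> return 125

Final answer: 125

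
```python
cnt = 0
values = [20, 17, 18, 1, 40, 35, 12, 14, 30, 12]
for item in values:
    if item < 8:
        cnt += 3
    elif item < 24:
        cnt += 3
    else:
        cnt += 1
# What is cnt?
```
Trace:
  cnt=0
  cnt=3, item=20
  cnt=6, item=17
  cnt=9, item=18
  cnt=12, item=1
  cnt=13, item=40
  cnt=14, item=35
  cnt=17, item=12
  cnt=20, item=14
  cnt=21, item=30
  cnt=24, item=12

Final answer: 24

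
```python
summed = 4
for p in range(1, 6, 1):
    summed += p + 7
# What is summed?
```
Trace:
  summed=4
  summed=12, p=1
  summed=21, p=2
  summed=31, p=3
  summed=42, p=4
  summed=54, p=5

Final answer: 54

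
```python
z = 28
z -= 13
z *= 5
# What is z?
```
Trace:
  z=28
  z=15
  z=75

Final answer: 75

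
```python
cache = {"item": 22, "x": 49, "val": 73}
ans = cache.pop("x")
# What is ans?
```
Trace:
  cache={'item': 22, 'x': 49, 'val': 73}
  cache={'item': 22, 'val': 73}, ans=49

Final answer: 49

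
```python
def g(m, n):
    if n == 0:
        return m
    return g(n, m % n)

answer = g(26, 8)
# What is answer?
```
Call trace:
g(m=26, n=8)
  g(m=8, n=2)
    g(m=2, n=0)
    -> return 2
  -> return 2
-> return 2

Final answer: 2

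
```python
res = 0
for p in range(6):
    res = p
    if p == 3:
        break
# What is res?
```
Trace:
  res=0
  res=0, p=0
  res=1, p=1
  res=2, p=2
  res=3, p=3

Final answer: 3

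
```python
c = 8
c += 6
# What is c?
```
Trace:
  c=8
  c=14

Final answer: 14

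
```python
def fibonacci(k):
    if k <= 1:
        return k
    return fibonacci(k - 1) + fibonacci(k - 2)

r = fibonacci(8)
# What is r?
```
Call trace (a repeated sub-call is expanded the first time; later identical calls just restate its return value):
fibonacci(k=8)
  fibonacci(k=7)
    fibonacci(k=6)
      fibonacci(k=5)
        fibonacci(k=4)
          fibonacci(k=3)
            fibonacci(k=2)
              fibonacci(k=1)
              -> return 1
              fibonacci(k=0)
              -> return 0
            -> return 1
            fibonacci(k=1)
            -> return 1
          -> return 2
          fibonacci(k=2) -> return 1  (same call as traced above)
        -> return 3
        fibonacci(k=3) -> return 2  (same call as traced above)
      -> return 5
      fibonacci(k=4) -> return 3  (same call as traced above)
    -> return 8
    fibonacci(k=5) -> return 5  (same call as traced above)
  -> return 13
  fibonacci(k=6) -> return 8  (same call as traced above)
-> return 21

Final answer: 21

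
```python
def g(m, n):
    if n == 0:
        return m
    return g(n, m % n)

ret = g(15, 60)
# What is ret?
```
Call trace:
g(m=15, n=60)
  g(m=60, n=15)
    g(m=15, n=0)
    -> return 15
  -> return 15
-> return 15

Final answer: 15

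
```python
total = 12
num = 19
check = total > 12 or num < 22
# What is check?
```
Trace:
  total=12
  total=12, num=19
  total=12, num=19, check=True

Final answer: True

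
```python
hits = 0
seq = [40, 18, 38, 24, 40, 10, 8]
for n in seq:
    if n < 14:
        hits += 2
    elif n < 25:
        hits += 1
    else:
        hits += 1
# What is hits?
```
Trace:
  hits=0
  hits=1, n=40
  hits=2, n=18
  hits=3, n=38
  hits=4, n=24
  hits=5, n=40
  hits=7, n=10
  hits=9, n=8

Final answer: 9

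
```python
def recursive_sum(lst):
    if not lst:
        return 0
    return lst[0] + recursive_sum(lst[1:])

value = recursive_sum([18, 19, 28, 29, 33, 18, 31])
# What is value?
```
Call trace:
recursive_sum(lst=[18, 19, 28, 29, 33, 18, 31])
  recursive_sum(lst=[19, 28, 29, 33, 18, 31])
    recursive_sum(lst=[28, 29, 33, 18, 31])
      recursive_sum(lst=[29, 33, 18, 31])
        recursive_sum(lst=[33, 18, 31])
          recursive_sum(lst=[18, 31])
            recursive_sum(lst=[31])
              recursive_sum(lst=[])
              -> return 0
            -> return 31
          -> return 49
        -> return 82
      -> return 111
    -> return 139
  -> return 158
-> return 176

Final answer: 176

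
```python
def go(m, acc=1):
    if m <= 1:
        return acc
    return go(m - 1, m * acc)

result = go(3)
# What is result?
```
Call trace:
go(m=3, acc=1)
  go(m=2, acc=3)
    go(m=1, acc=6)
    -> return 6
  -> return 6
-> return 6

Final answer: 6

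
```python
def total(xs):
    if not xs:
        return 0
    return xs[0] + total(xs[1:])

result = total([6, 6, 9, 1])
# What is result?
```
Call trace:
total(xs=[6, 6, 9, 1])
  total(xs=[6, 9, 1])
    total(xs=[9, 1])
      total(xs=[1])
        total(xs=[])
        -> return 0
      -> return 1
    -> return 10
  -> return 16
-> return 22

Final answer: 22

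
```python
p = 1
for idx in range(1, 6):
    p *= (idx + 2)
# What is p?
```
Trace:
  p=1
  p=3, idx=1
  p=12, idx=2
  p=60, idx=3
  p=360, idx=4
  p=2520, idx=5

Final answer: 2520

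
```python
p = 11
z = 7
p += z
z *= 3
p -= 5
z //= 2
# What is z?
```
Trace:
  p=11
  p=11, z=7
  p=18, z=7
  p=18, z=21
  p=13, z=21
  p=13, z=10

Final answer: 10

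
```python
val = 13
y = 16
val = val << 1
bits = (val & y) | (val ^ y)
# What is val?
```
Trace:
  val=13
  val=13, y=16
  val=26, y=16
  val=26, y=16, bits=26

Final answer: 26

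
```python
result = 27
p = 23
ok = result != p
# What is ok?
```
Trace:
  result=27
  result=27, p=23
  result=27, p=23, ok=True

Final answer: True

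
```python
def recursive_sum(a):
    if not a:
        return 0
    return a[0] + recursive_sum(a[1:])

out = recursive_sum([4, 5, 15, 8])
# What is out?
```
Call trace:
recursive_sum(a=[4, 5, 15, 8])
  recursive_sum(a=[5, 15, 8])
    recursive_sum(a=[15, 8])
      recursive_sum(a=[8])
        recursive_sum(a=[])
        -> return 0
      -> return 8
    -> return 23
  -> return 28
-> return 32

Final answer: 32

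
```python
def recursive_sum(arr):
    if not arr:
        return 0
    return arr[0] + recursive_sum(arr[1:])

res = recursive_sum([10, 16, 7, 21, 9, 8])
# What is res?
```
Call trace:
recursive_sum(arr=[10, 16, 7, 21, 9, 8])
  recursive_sum(arr=[16, 7, 21, 9, 8])
    recursive_sum(arr=[7, 21, 9, 8])
      recursive_sum(arr=[21, 9, 8])
        recursive_sum(arr=[9, 8])
          recursive_sum(arr=[8])
            recursive_sum(arr=[])
            -> return 0
          -> return 8
        -> return 17
      -> return 38
    -> return 45
  -> return 61
-> return 71

Final answer: 71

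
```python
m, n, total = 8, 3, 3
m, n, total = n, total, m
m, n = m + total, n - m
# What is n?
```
Trace:
  m=8, n=3, total=3
  m=3, n=3, total=8
  m=11, n=0, total=8

Final answer: 0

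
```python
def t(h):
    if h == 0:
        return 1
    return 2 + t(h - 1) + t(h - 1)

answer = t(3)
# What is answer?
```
Call trace (a repeated sub-call is expanded the first time; later identical calls just restate its return value):
t(h=3)
  t(h=2)
    t(h=1)
      t(h=0)
      -> return 1
      t(h=0)
      -> return 1
    -> return 4
    t(h=1) -> return 4  (same call as traced above)
  -> return 10
  t(h=2) -> return 10  (same call as traced above)
-> return 22

Final answer: 22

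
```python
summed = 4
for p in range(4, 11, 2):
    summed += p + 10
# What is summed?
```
Trace:
  summed=4
  summed=18, p=4
  summed=34, p=6
  summed=52, p=8
  summed=72, p=10

Final answer: 72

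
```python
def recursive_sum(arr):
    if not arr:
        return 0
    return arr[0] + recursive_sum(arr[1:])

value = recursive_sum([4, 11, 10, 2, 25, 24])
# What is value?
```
Call trace:
recursive_sum(arr=[4, 11, 10, 2, 25, 24])
  recursive_sum(arr=[11, 10, 2, 25, 24])
    recursive_sum(arr=[10, 2, 25, 24])
      recursive_sum(arr=[2, 25, 24])
        recursive_sum(arr=[25, 24])
          recursive_sum(arr=[24])
            recursive_sum(arr=[])
            -> return 0
          -> return 24
        -> return 49
      -> return 51
    -> return 61
  -> return 72
-> return 76

Final answer: 76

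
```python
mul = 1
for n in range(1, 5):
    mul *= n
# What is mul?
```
Trace:
  mul=1
  mul=1, n=1
  mul=2, n=2
  mul=6, n=3
  mul=24, n=4

Final answer: 24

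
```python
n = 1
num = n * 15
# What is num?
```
Trace:
  n=1
  n=1, num=15

Final answer: 15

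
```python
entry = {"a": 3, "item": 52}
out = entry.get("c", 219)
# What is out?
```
Trace:
  entry={'a': 3, 'item': 52}
  entry={'a': 3, 'item': 52}, out=219

Final answer: 219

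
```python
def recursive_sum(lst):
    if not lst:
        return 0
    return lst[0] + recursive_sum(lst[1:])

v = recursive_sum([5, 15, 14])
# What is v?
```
Call trace:
recursive_sum(lst=[5, 15, 14])
  recursive_sum(lst=[15, 14])
    recursive_sum(lst=[14])
      recursive_sum(lst=[])
      -> return 0
    -> return 14
  -> return 29
-> return 34

Final answer: 34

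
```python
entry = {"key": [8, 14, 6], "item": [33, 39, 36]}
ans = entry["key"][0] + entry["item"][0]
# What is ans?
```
Trace:
  entry={'key': [8, 14, 6], 'item': [33, 39, 36]}
  entry={'key': [8, 14, 6], 'item': [33, 39, 36]}, ans=41

Final answer: 41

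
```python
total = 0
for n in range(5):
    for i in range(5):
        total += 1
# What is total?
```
Trace:
  total=0
  total=1, n=0, i=0
  total=2, n=0, i=1
  total=3, n=0, i=2
  total=4, n=0, i=3
  total=5, n=0, i=4
  total=6, n=1, i=0
  total=7, n=1, i=1
  total=8, n=1, i=2
  total=9, n=1, i=3
  total=10, n=1, i=4
  total=11, n=2, i=0
  total=12, n=2, i=1
  total=13, n=2, i=2
  total=14, n=2, i=3
  total=15, n=2, i=4
  total=16, n=3, i=0
  total=17, n=3, i=1
  total=18, n=3, i=2
  total=19, n=3, i=3
  total=20, n=3, i=4
  total=21, n=4, i=0
  total=22, n=4, i=1
  total=23, n=4, i=2
  total=24, n=4, i=3
  total=25, n=4, i=4

Final answer: 25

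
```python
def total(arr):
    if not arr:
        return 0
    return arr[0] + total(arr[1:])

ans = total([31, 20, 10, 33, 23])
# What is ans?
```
Call trace:
total(arr=[31, 20, 10, 33, 23])
  total(arr=[20, 10, 33, 23])
    total(arr=[10, 33, 23])
      total(arr=[33, 23])
        total(arr=[23])
          total(arr=[])
          -> return 0
        -> return 23
      -> return 56
    -> return 66
  -> return 86
-> return 117

Final answer: 117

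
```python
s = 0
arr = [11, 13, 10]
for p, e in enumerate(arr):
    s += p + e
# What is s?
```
Trace:
  s=0
  s=11, p=0, e=11
  s=25, p=1, e=13
  s=37, p=2, e=10

Final answer: 37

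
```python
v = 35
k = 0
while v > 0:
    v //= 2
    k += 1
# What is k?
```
Trace:
  v=35
  v=35, k=0
  v=17, k=1
  v=8, k=2
  v=4, k=3
  v=2, k=4
  v=1, k=5
  v=0, k=6

Final answer: 6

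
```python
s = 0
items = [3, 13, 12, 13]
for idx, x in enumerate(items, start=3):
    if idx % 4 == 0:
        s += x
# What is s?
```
Trace:
  s=0
  s=0, idx=3, x=3
  s=13, idx=4, x=13
  s=13, idx=5, x=12
  s=13, idx=6, x=13

Final answer: 13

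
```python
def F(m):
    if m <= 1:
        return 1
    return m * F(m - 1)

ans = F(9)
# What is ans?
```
Call trace:
F(m=9)
  F(m=8)
    F(m=7)
      F(m=6)
        F(m=5)
          F(m=4)
            F(m=3)
              F(m=2)
                F(m=1)
                -> return 1
              -> return 2
            -> return 6
          -> return 24
        -> return 120
      -> return 720
    -> return 5040
  -> return 40320
-> return 362880

Final answer: 362880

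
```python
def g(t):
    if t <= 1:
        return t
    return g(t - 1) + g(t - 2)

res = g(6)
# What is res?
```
Call trace (a repeated sub-call is expanded the first time; later identical calls just restate its return value):
g(t=6)
  g(t=5)
    g(t=4)
      g(t=3)
        g(t=2)
          g(t=1)
          -> return 1
          g(t=0)
          -> return 0
        -> return 1
        g(t=1)
        -> return 1
      -> return 2
      g(t=2) -> return 1  (same call as traced above)
    -> return 3
    g(t=3) -> return 2  (same call as traced above)
  -> return 5
  g(t=4) -> return 3  (same call as traced above)
-> return 8

Final answer: 8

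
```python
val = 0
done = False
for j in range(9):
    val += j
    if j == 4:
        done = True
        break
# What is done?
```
Trace:
  val=0
  val=0, done=False
  val=0, done=False, j=0
  val=1, done=False, j=1
  val=3, done=False, j=2
  val=6, done=False, j=3
  val=10, done=True, j=4

Final answer: True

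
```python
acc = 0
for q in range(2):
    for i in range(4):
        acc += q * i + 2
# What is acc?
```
Trace:
  acc=0
  acc=2, q=0, i=0
  acc=4, q=0, i=1
  acc=6, q=0, i=2
  acc=8, q=0, i=3
  acc=10, q=1, i=0
  acc=13, q=1, i=1
  acc=17, q=1, i=2
  acc=22, q=1, i=3

Final answer: 22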